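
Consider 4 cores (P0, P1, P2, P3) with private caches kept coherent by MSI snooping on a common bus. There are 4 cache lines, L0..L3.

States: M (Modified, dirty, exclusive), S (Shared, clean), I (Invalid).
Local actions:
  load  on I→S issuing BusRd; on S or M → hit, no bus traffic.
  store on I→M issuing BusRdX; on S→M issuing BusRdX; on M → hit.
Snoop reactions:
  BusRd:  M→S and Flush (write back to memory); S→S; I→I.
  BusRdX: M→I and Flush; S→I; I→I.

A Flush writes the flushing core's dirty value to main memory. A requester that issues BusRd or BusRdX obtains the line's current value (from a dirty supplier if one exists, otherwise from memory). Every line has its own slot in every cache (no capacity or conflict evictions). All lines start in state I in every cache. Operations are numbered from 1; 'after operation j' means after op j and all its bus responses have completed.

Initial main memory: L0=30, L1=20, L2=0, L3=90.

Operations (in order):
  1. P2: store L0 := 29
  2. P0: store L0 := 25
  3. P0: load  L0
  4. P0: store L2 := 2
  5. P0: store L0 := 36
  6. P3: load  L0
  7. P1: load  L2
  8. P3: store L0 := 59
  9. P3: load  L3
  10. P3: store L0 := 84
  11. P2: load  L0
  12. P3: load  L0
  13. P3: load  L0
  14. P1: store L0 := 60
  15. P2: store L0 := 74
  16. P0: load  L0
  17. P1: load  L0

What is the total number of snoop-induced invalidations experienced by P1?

invalidations = 1

1. P2: store L0 := 29  bus=[BusRdX]  L0: P0=I P1=I P2=M P3=I  mem[L0]=30
2. P0: store L0 := 25  bus=[BusRdX,Flush]  L0: P0=M P1=I P2=I P3=I  mem[L0]=29
3. P0: load  L0  bus=[-]  L0: P0=M P1=I P2=I P3=I  mem[L0]=29
4. P0: store L2 := 2  bus=[BusRdX]  L2: P0=M P1=I P2=I P3=I  mem[L2]=0
5. P0: store L0 := 36  bus=[-]  L0: P0=M P1=I P2=I P3=I  mem[L0]=29
6. P3: load  L0  bus=[BusRd,Flush]  L0: P0=S P1=I P2=I P3=S  mem[L0]=36
7. P1: load  L2  bus=[BusRd,Flush]  L2: P0=S P1=S P2=I P3=I  mem[L2]=2
8. P3: store L0 := 59  bus=[BusRdX]  L0: P0=I P1=I P2=I P3=M  mem[L0]=36
9. P3: load  L3  bus=[BusRd]  L3: P0=I P1=I P2=I P3=S  mem[L3]=90
10. P3: store L0 := 84  bus=[-]  L0: P0=I P1=I P2=I P3=M  mem[L0]=36
11. P2: load  L0  bus=[BusRd,Flush]  L0: P0=I P1=I P2=S P3=S  mem[L0]=84
12. P3: load  L0  bus=[-]  L0: P0=I P1=I P2=S P3=S  mem[L0]=84
13. P3: load  L0  bus=[-]  L0: P0=I P1=I P2=S P3=S  mem[L0]=84
14. P1: store L0 := 60  bus=[BusRdX]  L0: P0=I P1=M P2=I P3=I  mem[L0]=84
15. P2: store L0 := 74  bus=[BusRdX,Flush]  L0: P0=I P1=I P2=M P3=I  mem[L0]=60
16. P0: load  L0  bus=[BusRd,Flush]  L0: P0=S P1=I P2=S P3=I  mem[L0]=74
17. P1: load  L0  bus=[BusRd]  L0: P0=S P1=S P2=S P3=I  mem[L0]=74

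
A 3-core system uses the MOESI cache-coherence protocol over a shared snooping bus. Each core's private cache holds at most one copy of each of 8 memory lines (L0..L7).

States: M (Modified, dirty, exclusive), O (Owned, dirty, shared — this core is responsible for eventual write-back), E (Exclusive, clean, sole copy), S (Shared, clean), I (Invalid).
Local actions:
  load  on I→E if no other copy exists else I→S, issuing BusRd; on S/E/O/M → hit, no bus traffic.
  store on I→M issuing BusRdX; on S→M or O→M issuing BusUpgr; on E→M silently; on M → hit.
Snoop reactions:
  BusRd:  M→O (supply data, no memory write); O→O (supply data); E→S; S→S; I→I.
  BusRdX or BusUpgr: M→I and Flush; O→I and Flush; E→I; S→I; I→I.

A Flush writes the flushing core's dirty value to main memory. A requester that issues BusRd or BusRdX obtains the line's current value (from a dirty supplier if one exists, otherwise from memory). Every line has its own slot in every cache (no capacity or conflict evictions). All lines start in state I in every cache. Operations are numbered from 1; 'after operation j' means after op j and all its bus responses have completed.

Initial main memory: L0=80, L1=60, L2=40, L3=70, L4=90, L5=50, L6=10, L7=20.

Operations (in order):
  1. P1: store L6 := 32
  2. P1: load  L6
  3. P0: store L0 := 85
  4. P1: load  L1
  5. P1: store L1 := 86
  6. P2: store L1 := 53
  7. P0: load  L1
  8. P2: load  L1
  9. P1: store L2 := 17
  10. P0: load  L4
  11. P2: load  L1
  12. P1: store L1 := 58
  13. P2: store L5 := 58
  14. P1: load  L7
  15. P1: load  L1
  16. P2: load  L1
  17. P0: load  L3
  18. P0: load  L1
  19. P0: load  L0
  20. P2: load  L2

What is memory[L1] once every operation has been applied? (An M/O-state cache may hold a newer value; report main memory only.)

[1] P1: store L6 := 32 | P0:I, P1:M(32), P2:I | bus: BusRdX
[2] P1: load  L6 | P0:I, P1:M(32), P2:I | bus: none
[3] P0: store L0 := 85 | P0:M(85), P1:I, P2:I | bus: BusRdX
[4] P1: load  L1 | P0:I, P1:E(60), P2:I | bus: BusRd
[5] P1: store L1 := 86 | P0:I, P1:M(86), P2:I | bus: none
[6] P2: store L1 := 53 | P0:I, P1:I, P2:M(53) | bus: BusRdX,Flush
[7] P0: load  L1 | P0:S(53), P1:I, P2:O(53) | bus: BusRd
[8] P2: load  L1 | P0:S(53), P1:I, P2:O(53) | bus: none
[9] P1: store L2 := 17 | P0:I, P1:M(17), P2:I | bus: BusRdX
[10] P0: load  L4 | P0:E(90), P1:I, P2:I | bus: BusRd
[11] P2: load  L1 | P0:S(53), P1:I, P2:O(53) | bus: none
[12] P1: store L1 := 58 | P0:I, P1:M(58), P2:I | bus: BusRdX,Flush
[13] P2: store L5 := 58 | P0:I, P1:I, P2:M(58) | bus: BusRdX
[14] P1: load  L7 | P0:I, P1:E(20), P2:I | bus: BusRd
[15] P1: load  L1 | P0:I, P1:M(58), P2:I | bus: none
[16] P2: load  L1 | P0:I, P1:O(58), P2:S(58) | bus: BusRd
[17] P0: load  L3 | P0:E(70), P1:I, P2:I | bus: BusRd
[18] P0: load  L1 | P0:S(58), P1:O(58), P2:S(58) | bus: BusRd
[19] P0: load  L0 | P0:M(85), P1:I, P2:I | bus: none
[20] P2: load  L2 | P0:I, P1:O(17), P2:S(17) | bus: BusRd

memory[L1] = 53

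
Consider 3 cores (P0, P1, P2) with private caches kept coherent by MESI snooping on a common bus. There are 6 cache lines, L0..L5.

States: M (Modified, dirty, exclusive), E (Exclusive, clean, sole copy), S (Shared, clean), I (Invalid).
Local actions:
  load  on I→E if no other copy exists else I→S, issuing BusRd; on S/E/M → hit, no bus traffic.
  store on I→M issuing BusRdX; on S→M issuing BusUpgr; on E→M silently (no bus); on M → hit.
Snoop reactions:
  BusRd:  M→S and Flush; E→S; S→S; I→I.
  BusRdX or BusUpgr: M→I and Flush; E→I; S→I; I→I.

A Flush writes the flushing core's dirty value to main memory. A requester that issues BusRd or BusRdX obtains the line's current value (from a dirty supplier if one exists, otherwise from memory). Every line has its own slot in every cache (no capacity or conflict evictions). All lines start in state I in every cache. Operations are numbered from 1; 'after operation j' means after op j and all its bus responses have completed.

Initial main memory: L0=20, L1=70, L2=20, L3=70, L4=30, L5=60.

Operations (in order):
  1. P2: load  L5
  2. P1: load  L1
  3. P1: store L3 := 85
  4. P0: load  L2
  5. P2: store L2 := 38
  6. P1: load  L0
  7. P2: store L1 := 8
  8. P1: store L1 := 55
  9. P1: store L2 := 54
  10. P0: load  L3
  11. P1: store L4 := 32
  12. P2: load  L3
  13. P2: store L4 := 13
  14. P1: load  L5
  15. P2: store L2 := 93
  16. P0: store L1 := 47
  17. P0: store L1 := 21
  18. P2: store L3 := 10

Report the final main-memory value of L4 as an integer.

  op1 P2: load  L5 → I/I/E on L5; bus BusRd; mem=60
  op2 P1: load  L1 → I/E/I on L1; bus BusRd; mem=70
  op3 P1: store L3 := 85 → I/M/I on L3; bus BusRdX; mem=70
  op4 P0: load  L2 → E/I/I on L2; bus BusRd; mem=20
  op5 P2: store L2 := 38 → I/I/M on L2; bus BusRdX; mem=20
  op6 P1: load  L0 → I/E/I on L0; bus BusRd; mem=20
  op7 P2: store L1 := 8 → I/I/M on L1; bus BusRdX; mem=70
  op8 P1: store L1 := 55 → I/M/I on L1; bus BusRdX Flush; mem=8
  op9 P1: store L2 := 54 → I/M/I on L2; bus BusRdX Flush; mem=38
  op10 P0: load  L3 → S/S/I on L3; bus BusRd Flush; mem=85
  op11 P1: store L4 := 32 → I/M/I on L4; bus BusRdX; mem=30
  op12 P2: load  L3 → S/S/S on L3; bus BusRd; mem=85
  op13 P2: store L4 := 13 → I/I/M on L4; bus BusRdX Flush; mem=32
  op14 P1: load  L5 → I/S/S on L5; bus BusRd; mem=60
  op15 P2: store L2 := 93 → I/I/M on L2; bus BusRdX Flush; mem=54
  op16 P0: store L1 := 47 → M/I/I on L1; bus BusRdX Flush; mem=55
  op17 P0: store L1 := 21 → M/I/I on L1; bus (none); mem=55
  op18 P2: store L3 := 10 → I/I/M on L3; bus BusUpgr; mem=85

memory[L4] = 32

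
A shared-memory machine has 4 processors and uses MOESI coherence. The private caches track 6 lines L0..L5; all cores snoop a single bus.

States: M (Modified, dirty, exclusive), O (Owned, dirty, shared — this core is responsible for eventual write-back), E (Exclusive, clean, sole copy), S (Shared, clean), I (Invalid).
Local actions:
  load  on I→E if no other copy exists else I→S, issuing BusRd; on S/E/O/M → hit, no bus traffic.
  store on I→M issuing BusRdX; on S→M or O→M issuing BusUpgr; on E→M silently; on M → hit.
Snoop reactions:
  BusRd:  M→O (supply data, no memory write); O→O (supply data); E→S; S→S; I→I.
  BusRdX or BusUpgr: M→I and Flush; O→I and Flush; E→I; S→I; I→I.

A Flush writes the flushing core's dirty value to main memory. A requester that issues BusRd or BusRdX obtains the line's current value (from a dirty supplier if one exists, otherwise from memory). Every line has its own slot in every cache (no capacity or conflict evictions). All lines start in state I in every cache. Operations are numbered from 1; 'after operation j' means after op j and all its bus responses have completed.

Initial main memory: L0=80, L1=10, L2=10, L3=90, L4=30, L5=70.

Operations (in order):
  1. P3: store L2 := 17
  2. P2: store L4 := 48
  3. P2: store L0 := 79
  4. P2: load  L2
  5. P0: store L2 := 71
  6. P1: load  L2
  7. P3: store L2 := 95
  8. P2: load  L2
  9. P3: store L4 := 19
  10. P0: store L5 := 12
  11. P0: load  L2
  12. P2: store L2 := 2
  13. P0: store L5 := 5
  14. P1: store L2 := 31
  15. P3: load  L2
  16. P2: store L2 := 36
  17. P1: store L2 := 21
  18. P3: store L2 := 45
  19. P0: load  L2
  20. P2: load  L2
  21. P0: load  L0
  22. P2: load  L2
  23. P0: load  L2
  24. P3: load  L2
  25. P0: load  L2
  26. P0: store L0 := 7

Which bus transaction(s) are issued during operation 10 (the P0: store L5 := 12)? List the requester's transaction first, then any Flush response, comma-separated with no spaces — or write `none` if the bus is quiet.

1. P3: store L2 := 17  bus=[BusRdX]  L2: P0=I P1=I P2=I P3=M  mem[L2]=10
2. P2: store L4 := 48  bus=[BusRdX]  L4: P0=I P1=I P2=M P3=I  mem[L4]=30
3. P2: store L0 := 79  bus=[BusRdX]  L0: P0=I P1=I P2=M P3=I  mem[L0]=80
4. P2: load  L2  bus=[BusRd]  L2: P0=I P1=I P2=S P3=O  mem[L2]=10
5. P0: store L2 := 71  bus=[BusRdX,Flush]  L2: P0=M P1=I P2=I P3=I  mem[L2]=17
6. P1: load  L2  bus=[BusRd]  L2: P0=O P1=S P2=I P3=I  mem[L2]=17
7. P3: store L2 := 95  bus=[BusRdX,Flush]  L2: P0=I P1=I P2=I P3=M  mem[L2]=71
8. P2: load  L2  bus=[BusRd]  L2: P0=I P1=I P2=S P3=O  mem[L2]=71
9. P3: store L4 := 19  bus=[BusRdX,Flush]  L4: P0=I P1=I P2=I P3=M  mem[L4]=48
10. P0: store L5 := 12  bus=[BusRdX]  L5: P0=M P1=I P2=I P3=I  mem[L5]=70
11. P0: load  L2  bus=[BusRd]  L2: P0=S P1=I P2=S P3=O  mem[L2]=71
12. P2: store L2 := 2  bus=[BusUpgr,Flush]  L2: P0=I P1=I P2=M P3=I  mem[L2]=95
13. P0: store L5 := 5  bus=[-]  L5: P0=M P1=I P2=I P3=I  mem[L5]=70
14. P1: store L2 := 31  bus=[BusRdX,Flush]  L2: P0=I P1=M P2=I P3=I  mem[L2]=2
15. P3: load  L2  bus=[BusRd]  L2: P0=I P1=O P2=I P3=S  mem[L2]=2
16. P2: store L2 := 36  bus=[BusRdX,Flush]  L2: P0=I P1=I P2=M P3=I  mem[L2]=31
17. P1: store L2 := 21  bus=[BusRdX,Flush]  L2: P0=I P1=M P2=I P3=I  mem[L2]=36
18. P3: store L2 := 45  bus=[BusRdX,Flush]  L2: P0=I P1=I P2=I P3=M  mem[L2]=21
19. P0: load  L2  bus=[BusRd]  L2: P0=S P1=I P2=I P3=O  mem[L2]=21
20. P2: load  L2  bus=[BusRd]  L2: P0=S P1=I P2=S P3=O  mem[L2]=21
21. P0: load  L0  bus=[BusRd]  L0: P0=S P1=I P2=O P3=I  mem[L0]=80
22. P2: load  L2  bus=[-]  L2: P0=S P1=I P2=S P3=O  mem[L2]=21
23. P0: load  L2  bus=[-]  L2: P0=S P1=I P2=S P3=O  mem[L2]=21
24. P3: load  L2  bus=[-]  L2: P0=S P1=I P2=S P3=O  mem[L2]=21
25. P0: load  L2  bus=[-]  L2: P0=S P1=I P2=S P3=O  mem[L2]=21
26. P0: store L0 := 7  bus=[BusUpgr,Flush]  L0: P0=M P1=I P2=I P3=I  mem[L0]=79

bus = BusRdX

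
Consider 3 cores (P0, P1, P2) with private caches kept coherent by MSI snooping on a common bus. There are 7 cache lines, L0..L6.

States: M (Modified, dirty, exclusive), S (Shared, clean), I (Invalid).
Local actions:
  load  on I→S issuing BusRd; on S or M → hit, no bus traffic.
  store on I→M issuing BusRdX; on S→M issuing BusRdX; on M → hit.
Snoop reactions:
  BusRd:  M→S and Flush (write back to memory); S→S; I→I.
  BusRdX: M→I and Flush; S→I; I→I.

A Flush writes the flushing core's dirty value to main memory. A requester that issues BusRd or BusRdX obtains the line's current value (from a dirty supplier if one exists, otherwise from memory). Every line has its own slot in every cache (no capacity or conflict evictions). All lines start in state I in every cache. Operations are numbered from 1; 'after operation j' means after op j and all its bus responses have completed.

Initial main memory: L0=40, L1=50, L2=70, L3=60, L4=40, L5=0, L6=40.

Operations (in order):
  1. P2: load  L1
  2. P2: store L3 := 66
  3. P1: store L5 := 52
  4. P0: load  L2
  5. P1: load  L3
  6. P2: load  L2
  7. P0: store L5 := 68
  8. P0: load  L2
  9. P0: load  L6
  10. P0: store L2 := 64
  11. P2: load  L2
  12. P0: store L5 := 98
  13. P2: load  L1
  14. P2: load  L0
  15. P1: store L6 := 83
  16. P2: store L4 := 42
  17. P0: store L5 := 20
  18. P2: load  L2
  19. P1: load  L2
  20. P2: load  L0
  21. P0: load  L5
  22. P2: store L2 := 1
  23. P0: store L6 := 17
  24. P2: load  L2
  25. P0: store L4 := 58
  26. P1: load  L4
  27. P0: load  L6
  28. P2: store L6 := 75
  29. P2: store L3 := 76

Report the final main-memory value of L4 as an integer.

1. P2: load  L1  bus=[BusRd]  L1: P0=I P1=I P2=S  mem[L1]=50
2. P2: store L3 := 66  bus=[BusRdX]  L3: P0=I P1=I P2=M  mem[L3]=60
3. P1: store L5 := 52  bus=[BusRdX]  L5: P0=I P1=M P2=I  mem[L5]=0
4. P0: load  L2  bus=[BusRd]  L2: P0=S P1=I P2=I  mem[L2]=70
5. P1: load  L3  bus=[BusRd,Flush]  L3: P0=I P1=S P2=S  mem[L3]=66
6. P2: load  L2  bus=[BusRd]  L2: P0=S P1=I P2=S  mem[L2]=70
7. P0: store L5 := 68  bus=[BusRdX,Flush]  L5: P0=M P1=I P2=I  mem[L5]=52
8. P0: load  L2  bus=[-]  L2: P0=S P1=I P2=S  mem[L2]=70
9. P0: load  L6  bus=[BusRd]  L6: P0=S P1=I P2=I  mem[L6]=40
10. P0: store L2 := 64  bus=[BusRdX]  L2: P0=M P1=I P2=I  mem[L2]=70
11. P2: load  L2  bus=[BusRd,Flush]  L2: P0=S P1=I P2=S  mem[L2]=64
12. P0: store L5 := 98  bus=[-]  L5: P0=M P1=I P2=I  mem[L5]=52
13. P2: load  L1  bus=[-]  L1: P0=I P1=I P2=S  mem[L1]=50
14. P2: load  L0  bus=[BusRd]  L0: P0=I P1=I P2=S  mem[L0]=40
15. P1: store L6 := 83  bus=[BusRdX]  L6: P0=I P1=M P2=I  mem[L6]=40
16. P2: store L4 := 42  bus=[BusRdX]  L4: P0=I P1=I P2=M  mem[L4]=40
17. P0: store L5 := 20  bus=[-]  L5: P0=M P1=I P2=I  mem[L5]=52
18. P2: load  L2  bus=[-]  L2: P0=S P1=I P2=S  mem[L2]=64
19. P1: load  L2  bus=[BusRd]  L2: P0=S P1=S P2=S  mem[L2]=64
20. P2: load  L0  bus=[-]  L0: P0=I P1=I P2=S  mem[L0]=40
21. P0: load  L5  bus=[-]  L5: P0=M P1=I P2=I  mem[L5]=52
22. P2: store L2 := 1  bus=[BusRdX]  L2: P0=I P1=I P2=M  mem[L2]=64
23. P0: store L6 := 17  bus=[BusRdX,Flush]  L6: P0=M P1=I P2=I  mem[L6]=83
24. P2: load  L2  bus=[-]  L2: P0=I P1=I P2=M  mem[L2]=64
25. P0: store L4 := 58  bus=[BusRdX,Flush]  L4: P0=M P1=I P2=I  mem[L4]=42
26. P1: load  L4  bus=[BusRd,Flush]  L4: P0=S P1=S P2=I  mem[L4]=58
27. P0: load  L6  bus=[-]  L6: P0=M P1=I P2=I  mem[L6]=83
28. P2: store L6 := 75  bus=[BusRdX,Flush]  L6: P0=I P1=I P2=M  mem[L6]=17
29. P2: store L3 := 76  bus=[BusRdX]  L3: P0=I P1=I P2=M  mem[L3]=66

memory[L4] = 58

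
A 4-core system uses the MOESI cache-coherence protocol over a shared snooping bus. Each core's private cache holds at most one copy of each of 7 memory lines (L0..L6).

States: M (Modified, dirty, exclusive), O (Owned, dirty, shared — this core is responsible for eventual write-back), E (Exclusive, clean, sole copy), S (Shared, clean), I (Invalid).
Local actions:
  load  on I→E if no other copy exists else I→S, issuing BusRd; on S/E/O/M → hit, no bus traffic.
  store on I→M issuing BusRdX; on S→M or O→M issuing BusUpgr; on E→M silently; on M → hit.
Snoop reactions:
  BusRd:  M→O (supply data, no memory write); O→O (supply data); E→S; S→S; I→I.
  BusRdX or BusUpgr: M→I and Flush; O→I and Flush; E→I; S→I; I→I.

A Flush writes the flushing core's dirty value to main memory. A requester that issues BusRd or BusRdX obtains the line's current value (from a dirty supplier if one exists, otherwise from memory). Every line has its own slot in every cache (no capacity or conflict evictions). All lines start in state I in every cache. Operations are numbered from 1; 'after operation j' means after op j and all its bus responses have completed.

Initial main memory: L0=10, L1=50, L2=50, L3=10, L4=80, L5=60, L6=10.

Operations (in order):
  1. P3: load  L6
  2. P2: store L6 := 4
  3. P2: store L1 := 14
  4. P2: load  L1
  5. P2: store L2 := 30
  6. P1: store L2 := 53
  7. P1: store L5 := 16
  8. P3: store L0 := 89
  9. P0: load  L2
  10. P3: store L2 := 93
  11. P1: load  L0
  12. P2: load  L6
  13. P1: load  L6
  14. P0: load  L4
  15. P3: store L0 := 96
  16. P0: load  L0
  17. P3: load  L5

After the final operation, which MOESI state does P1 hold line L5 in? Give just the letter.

  op1 P3: load  L6 → I/I/I/E on L6; bus BusRd; mem=10
  op2 P2: store L6 := 4 → I/I/M/I on L6; bus BusRdX; mem=10
  op3 P2: store L1 := 14 → I/I/M/I on L1; bus BusRdX; mem=50
  op4 P2: load  L1 → I/I/M/I on L1; bus (none); mem=50
  op5 P2: store L2 := 30 → I/I/M/I on L2; bus BusRdX; mem=50
  op6 P1: store L2 := 53 → I/M/I/I on L2; bus BusRdX Flush; mem=30
  op7 P1: store L5 := 16 → I/M/I/I on L5; bus BusRdX; mem=60
  op8 P3: store L0 := 89 → I/I/I/M on L0; bus BusRdX; mem=10
  op9 P0: load  L2 → S/O/I/I on L2; bus BusRd; mem=30
  op10 P3: store L2 := 93 → I/I/I/M on L2; bus BusRdX Flush; mem=53
  op11 P1: load  L0 → I/S/I/O on L0; bus BusRd; mem=10
  op12 P2: load  L6 → I/I/M/I on L6; bus (none); mem=10
  op13 P1: load  L6 → I/S/O/I on L6; bus BusRd; mem=10
  op14 P0: load  L4 → E/I/I/I on L4; bus BusRd; mem=80
  op15 P3: store L0 := 96 → I/I/I/M on L0; bus BusUpgr; mem=10
  op16 P0: load  L0 → S/I/I/O on L0; bus BusRd; mem=10
  op17 P3: load  L5 → I/O/I/S on L5; bus BusRd; mem=60

state = O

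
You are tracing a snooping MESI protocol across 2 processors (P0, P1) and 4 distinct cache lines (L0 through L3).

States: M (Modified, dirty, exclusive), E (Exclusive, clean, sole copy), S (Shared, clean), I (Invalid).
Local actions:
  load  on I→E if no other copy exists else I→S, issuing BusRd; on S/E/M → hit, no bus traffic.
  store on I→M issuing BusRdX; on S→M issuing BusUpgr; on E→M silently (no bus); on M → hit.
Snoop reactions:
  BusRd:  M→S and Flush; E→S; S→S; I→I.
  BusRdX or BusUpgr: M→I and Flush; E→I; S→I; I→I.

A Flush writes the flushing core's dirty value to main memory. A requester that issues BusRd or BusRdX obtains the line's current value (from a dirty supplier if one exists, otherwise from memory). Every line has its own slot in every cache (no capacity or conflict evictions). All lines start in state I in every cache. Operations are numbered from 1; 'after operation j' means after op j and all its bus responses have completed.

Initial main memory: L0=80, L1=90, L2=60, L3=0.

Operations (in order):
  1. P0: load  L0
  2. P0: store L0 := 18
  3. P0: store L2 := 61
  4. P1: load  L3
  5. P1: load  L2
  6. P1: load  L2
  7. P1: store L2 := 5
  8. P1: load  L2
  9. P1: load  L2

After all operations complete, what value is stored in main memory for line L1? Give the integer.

1. P0: load  L0  bus=[BusRd]  L0: P0=E P1=I  mem[L0]=80
2. P0: store L0 := 18  bus=[-]  L0: P0=M P1=I  mem[L0]=80
3. P0: store L2 := 61  bus=[BusRdX]  L2: P0=M P1=I  mem[L2]=60
4. P1: load  L3  bus=[BusRd]  L3: P0=I P1=E  mem[L3]=0
5. P1: load  L2  bus=[BusRd,Flush]  L2: P0=S P1=S  mem[L2]=61
6. P1: load  L2  bus=[-]  L2: P0=S P1=S  mem[L2]=61
7. P1: store L2 := 5  bus=[BusUpgr]  L2: P0=I P1=M  mem[L2]=61
8. P1: load  L2  bus=[-]  L2: P0=I P1=M  mem[L2]=61
9. P1: load  L2  bus=[-]  L2: P0=I P1=M  mem[L2]=61

memory[L1] = 90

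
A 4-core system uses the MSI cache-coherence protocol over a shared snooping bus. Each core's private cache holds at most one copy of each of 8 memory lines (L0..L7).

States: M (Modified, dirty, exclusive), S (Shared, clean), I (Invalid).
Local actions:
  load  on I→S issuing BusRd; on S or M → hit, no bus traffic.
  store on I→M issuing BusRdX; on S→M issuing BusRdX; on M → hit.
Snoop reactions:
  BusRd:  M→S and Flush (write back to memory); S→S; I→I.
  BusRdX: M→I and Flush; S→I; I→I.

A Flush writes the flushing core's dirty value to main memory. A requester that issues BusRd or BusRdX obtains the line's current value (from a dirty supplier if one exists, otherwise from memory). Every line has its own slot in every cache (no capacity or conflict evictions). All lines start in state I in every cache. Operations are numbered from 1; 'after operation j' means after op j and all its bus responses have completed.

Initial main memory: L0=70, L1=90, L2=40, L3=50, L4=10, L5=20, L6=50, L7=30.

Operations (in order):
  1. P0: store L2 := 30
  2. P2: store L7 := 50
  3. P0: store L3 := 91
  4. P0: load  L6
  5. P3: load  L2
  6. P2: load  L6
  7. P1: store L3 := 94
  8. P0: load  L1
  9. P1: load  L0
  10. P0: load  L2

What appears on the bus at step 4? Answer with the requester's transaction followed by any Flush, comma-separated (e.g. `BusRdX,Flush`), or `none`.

step 1: P0: store L2 := 30  ⟶  MIII  (L2)  txn=BusRdX  M[L2]=40
step 2: P2: store L7 := 50  ⟶  IIMI  (L7)  txn=BusRdX  M[L7]=30
step 3: P0: store L3 := 91  ⟶  MIII  (L3)  txn=BusRdX  M[L3]=50
step 4: P0: load  L6  ⟶  SIII  (L6)  txn=BusRd  M[L6]=50
step 5: P3: load  L2  ⟶  SIIS  (L2)  txn=BusRd+Flush  M[L2]=30
step 6: P2: load  L6  ⟶  SISI  (L6)  txn=BusRd  M[L6]=50
step 7: P1: store L3 := 94  ⟶  IMII  (L3)  txn=BusRdX+Flush  M[L3]=91
step 8: P0: load  L1  ⟶  SIII  (L1)  txn=BusRd  M[L1]=90
step 9: P1: load  L0  ⟶  ISII  (L0)  txn=BusRd  M[L0]=70
step 10: P0: load  L2  ⟶  SIIS  (L2)  txn=∅  M[L2]=30

bus = BusRd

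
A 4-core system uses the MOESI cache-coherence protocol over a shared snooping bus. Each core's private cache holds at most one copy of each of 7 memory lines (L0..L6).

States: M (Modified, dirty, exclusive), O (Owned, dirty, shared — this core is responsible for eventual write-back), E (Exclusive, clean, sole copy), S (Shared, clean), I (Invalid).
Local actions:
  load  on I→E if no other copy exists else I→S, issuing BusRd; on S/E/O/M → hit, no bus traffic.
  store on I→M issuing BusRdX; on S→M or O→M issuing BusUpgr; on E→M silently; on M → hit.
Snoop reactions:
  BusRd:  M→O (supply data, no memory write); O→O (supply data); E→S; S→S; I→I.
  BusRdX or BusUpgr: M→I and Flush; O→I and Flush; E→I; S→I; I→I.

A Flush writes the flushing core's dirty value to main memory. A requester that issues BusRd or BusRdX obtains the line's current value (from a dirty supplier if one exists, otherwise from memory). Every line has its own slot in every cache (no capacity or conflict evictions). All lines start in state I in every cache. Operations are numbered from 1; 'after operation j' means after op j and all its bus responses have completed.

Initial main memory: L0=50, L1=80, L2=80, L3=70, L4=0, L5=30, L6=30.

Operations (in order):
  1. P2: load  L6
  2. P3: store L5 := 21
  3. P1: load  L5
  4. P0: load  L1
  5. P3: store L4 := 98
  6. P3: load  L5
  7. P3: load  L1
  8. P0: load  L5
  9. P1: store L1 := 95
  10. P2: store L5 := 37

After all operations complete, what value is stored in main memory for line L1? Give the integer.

memory[L1] = 80

step 1: P2: load  L6  ⟶  IIEI  (L6)  txn=BusRd  M[L6]=30
step 2: P3: store L5 := 21  ⟶  IIIM  (L5)  txn=BusRdX  M[L5]=30
step 3: P1: load  L5  ⟶  ISIO  (L5)  txn=BusRd  M[L5]=30
step 4: P0: load  L1  ⟶  EIII  (L1)  txn=BusRd  M[L1]=80
step 5: P3: store L4 := 98  ⟶  IIIM  (L4)  txn=BusRdX  M[L4]=0
step 6: P3: load  L5  ⟶  ISIO  (L5)  txn=∅  M[L5]=30
step 7: P3: load  L1  ⟶  SIIS  (L1)  txn=BusRd  M[L1]=80
step 8: P0: load  L5  ⟶  SSIO  (L5)  txn=BusRd  M[L5]=30
step 9: P1: store L1 := 95  ⟶  IMII  (L1)  txn=BusRdX  M[L1]=80
step 10: P2: store L5 := 37  ⟶  IIMI  (L5)  txn=BusRdX+Flush  M[L5]=21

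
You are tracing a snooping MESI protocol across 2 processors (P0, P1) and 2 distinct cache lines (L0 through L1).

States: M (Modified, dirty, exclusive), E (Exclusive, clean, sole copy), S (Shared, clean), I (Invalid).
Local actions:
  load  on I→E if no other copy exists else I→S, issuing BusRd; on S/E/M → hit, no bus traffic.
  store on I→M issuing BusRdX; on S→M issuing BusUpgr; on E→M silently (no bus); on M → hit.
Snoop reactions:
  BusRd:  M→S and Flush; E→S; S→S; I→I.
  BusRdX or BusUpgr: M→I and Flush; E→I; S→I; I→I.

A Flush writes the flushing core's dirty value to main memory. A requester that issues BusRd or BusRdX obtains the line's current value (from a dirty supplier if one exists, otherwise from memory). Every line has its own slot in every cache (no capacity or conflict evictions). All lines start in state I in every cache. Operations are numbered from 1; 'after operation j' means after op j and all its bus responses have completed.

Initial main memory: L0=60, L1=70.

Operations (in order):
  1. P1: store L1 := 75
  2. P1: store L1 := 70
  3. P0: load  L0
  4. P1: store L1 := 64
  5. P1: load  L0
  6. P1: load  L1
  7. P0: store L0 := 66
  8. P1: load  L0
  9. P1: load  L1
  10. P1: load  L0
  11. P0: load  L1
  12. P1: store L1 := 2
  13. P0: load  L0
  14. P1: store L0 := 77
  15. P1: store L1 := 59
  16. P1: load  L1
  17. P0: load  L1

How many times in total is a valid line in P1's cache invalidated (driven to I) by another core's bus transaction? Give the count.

1. P1: store L1 := 75  bus=[BusRdX]  L1: P0=I P1=M  mem[L1]=70
2. P1: store L1 := 70  bus=[-]  L1: P0=I P1=M  mem[L1]=70
3. P0: load  L0  bus=[BusRd]  L0: P0=E P1=I  mem[L0]=60
4. P1: store L1 := 64  bus=[-]  L1: P0=I P1=M  mem[L1]=70
5. P1: load  L0  bus=[BusRd]  L0: P0=S P1=S  mem[L0]=60
6. P1: load  L1  bus=[-]  L1: P0=I P1=M  mem[L1]=70
7. P0: store L0 := 66  bus=[BusUpgr]  L0: P0=M P1=I  mem[L0]=60
8. P1: load  L0  bus=[BusRd,Flush]  L0: P0=S P1=S  mem[L0]=66
9. P1: load  L1  bus=[-]  L1: P0=I P1=M  mem[L1]=70
10. P1: load  L0  bus=[-]  L0: P0=S P1=S  mem[L0]=66
11. P0: load  L1  bus=[BusRd,Flush]  L1: P0=S P1=S  mem[L1]=64
12. P1: store L1 := 2  bus=[BusUpgr]  L1: P0=I P1=M  mem[L1]=64
13. P0: load  L0  bus=[-]  L0: P0=S P1=S  mem[L0]=66
14. P1: store L0 := 77  bus=[BusUpgr]  L0: P0=I P1=M  mem[L0]=66
15. P1: store L1 := 59  bus=[-]  L1: P0=I P1=M  mem[L1]=64
16. P1: load  L1  bus=[-]  L1: P0=I P1=M  mem[L1]=64
17. P0: load  L1  bus=[BusRd,Flush]  L1: P0=S P1=S  mem[L1]=59

invalidations = 1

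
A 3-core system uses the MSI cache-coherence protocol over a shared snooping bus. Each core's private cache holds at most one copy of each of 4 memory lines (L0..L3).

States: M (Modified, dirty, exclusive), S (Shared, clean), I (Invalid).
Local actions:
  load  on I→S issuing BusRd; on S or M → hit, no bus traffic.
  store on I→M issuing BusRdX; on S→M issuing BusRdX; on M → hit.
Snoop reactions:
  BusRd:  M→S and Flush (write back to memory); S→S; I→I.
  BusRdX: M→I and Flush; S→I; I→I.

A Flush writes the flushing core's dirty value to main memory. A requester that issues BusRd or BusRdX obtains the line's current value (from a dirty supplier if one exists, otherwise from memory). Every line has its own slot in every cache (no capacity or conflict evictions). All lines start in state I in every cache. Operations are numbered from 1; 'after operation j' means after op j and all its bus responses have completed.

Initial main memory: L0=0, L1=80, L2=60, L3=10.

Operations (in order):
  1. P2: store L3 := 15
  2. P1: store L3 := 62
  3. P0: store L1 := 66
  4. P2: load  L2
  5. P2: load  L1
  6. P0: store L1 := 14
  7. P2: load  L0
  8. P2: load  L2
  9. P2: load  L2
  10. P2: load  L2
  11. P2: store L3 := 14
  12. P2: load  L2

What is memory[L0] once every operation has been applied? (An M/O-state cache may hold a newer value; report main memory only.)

memory[L0] = 0

  op1 P2: store L3 := 15 → I/I/M on L3; bus BusRdX; mem=10
  op2 P1: store L3 := 62 → I/M/I on L3; bus BusRdX Flush; mem=15
  op3 P0: store L1 := 66 → M/I/I on L1; bus BusRdX; mem=80
  op4 P2: load  L2 → I/I/S on L2; bus BusRd; mem=60
  op5 P2: load  L1 → S/I/S on L1; bus BusRd Flush; mem=66
  op6 P0: store L1 := 14 → M/I/I on L1; bus BusRdX; mem=66
  op7 P2: load  L0 → I/I/S on L0; bus BusRd; mem=0
  op8 P2: load  L2 → I/I/S on L2; bus (none); mem=60
  op9 P2: load  L2 → I/I/S on L2; bus (none); mem=60
  op10 P2: load  L2 → I/I/S on L2; bus (none); mem=60
  op11 P2: store L3 := 14 → I/I/M on L3; bus BusRdX Flush; mem=62
  op12 P2: load  L2 → I/I/S on L2; bus (none); mem=60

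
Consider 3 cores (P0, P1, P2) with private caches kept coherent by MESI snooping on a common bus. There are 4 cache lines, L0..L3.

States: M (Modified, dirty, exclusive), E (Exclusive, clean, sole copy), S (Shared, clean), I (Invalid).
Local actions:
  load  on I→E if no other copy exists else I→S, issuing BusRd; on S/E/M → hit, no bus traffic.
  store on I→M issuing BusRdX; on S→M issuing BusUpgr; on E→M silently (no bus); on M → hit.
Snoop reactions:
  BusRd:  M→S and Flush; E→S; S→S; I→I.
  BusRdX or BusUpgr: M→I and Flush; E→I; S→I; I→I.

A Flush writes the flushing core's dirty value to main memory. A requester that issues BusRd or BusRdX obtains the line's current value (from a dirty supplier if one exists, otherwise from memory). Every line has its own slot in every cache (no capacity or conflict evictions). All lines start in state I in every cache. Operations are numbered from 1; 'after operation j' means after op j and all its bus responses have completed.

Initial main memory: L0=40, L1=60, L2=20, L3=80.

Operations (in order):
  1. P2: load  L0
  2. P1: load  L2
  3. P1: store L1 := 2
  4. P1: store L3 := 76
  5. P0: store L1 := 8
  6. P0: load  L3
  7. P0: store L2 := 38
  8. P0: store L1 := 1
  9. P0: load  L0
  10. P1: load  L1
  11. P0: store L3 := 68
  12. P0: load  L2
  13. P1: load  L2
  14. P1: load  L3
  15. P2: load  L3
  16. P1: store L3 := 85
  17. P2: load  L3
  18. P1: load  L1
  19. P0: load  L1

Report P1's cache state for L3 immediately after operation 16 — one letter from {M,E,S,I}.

[1] P2: load  L0 | P0:I, P1:I, P2:E(40) | bus: BusRd
[2] P1: load  L2 | P0:I, P1:E(20), P2:I | bus: BusRd
[3] P1: store L1 := 2 | P0:I, P1:M(2), P2:I | bus: BusRdX
[4] P1: store L3 := 76 | P0:I, P1:M(76), P2:I | bus: BusRdX
[5] P0: store L1 := 8 | P0:M(8), P1:I, P2:I | bus: BusRdX,Flush
[6] P0: load  L3 | P0:S(76), P1:S(76), P2:I | bus: BusRd,Flush
[7] P0: store L2 := 38 | P0:M(38), P1:I, P2:I | bus: BusRdX
[8] P0: store L1 := 1 | P0:M(1), P1:I, P2:I | bus: none
[9] P0: load  L0 | P0:S(40), P1:I, P2:S(40) | bus: BusRd
[10] P1: load  L1 | P0:S(1), P1:S(1), P2:I | bus: BusRd,Flush
[11] P0: store L3 := 68 | P0:M(68), P1:I, P2:I | bus: BusUpgr
[12] P0: load  L2 | P0:M(38), P1:I, P2:I | bus: none
[13] P1: load  L2 | P0:S(38), P1:S(38), P2:I | bus: BusRd,Flush
[14] P1: load  L3 | P0:S(68), P1:S(68), P2:I | bus: BusRd,Flush
[15] P2: load  L3 | P0:S(68), P1:S(68), P2:S(68) | bus: BusRd
[16] P1: store L3 := 85 | P0:I, P1:M(85), P2:I | bus: BusUpgr
[17] P2: load  L3 | P0:I, P1:S(85), P2:S(85) | bus: BusRd,Flush
[18] P1: load  L1 | P0:S(1), P1:S(1), P2:I | bus: none
[19] P0: load  L1 | P0:S(1), P1:S(1), P2:I | bus: none

state = M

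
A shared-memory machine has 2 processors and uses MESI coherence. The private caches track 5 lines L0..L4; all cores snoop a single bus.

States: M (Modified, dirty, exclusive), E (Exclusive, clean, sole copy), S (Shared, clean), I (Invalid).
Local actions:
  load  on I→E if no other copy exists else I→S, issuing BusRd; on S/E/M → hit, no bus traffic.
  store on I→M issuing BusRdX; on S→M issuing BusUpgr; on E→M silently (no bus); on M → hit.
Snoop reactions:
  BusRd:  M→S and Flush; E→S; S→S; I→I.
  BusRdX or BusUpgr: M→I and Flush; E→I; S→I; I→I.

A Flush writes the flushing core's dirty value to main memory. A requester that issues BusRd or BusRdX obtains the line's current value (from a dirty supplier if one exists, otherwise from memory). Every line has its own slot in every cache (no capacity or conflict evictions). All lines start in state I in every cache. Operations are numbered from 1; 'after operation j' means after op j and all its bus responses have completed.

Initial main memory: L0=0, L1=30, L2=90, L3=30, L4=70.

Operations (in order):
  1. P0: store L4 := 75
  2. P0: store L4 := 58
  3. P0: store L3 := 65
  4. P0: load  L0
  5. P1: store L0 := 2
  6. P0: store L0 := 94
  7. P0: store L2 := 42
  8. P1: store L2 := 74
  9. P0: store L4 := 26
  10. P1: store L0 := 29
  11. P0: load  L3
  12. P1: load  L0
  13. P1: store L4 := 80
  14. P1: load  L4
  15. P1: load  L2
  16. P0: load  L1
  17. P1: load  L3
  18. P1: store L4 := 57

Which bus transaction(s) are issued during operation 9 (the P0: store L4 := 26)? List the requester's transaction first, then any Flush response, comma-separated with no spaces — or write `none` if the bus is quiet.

bus = none

1. P0: store L4 := 75  bus=[BusRdX]  L4: P0=M P1=I  mem[L4]=70
2. P0: store L4 := 58  bus=[-]  L4: P0=M P1=I  mem[L4]=70
3. P0: store L3 := 65  bus=[BusRdX]  L3: P0=M P1=I  mem[L3]=30
4. P0: load  L0  bus=[BusRd]  L0: P0=E P1=I  mem[L0]=0
5. P1: store L0 := 2  bus=[BusRdX]  L0: P0=I P1=M  mem[L0]=0
6. P0: store L0 := 94  bus=[BusRdX,Flush]  L0: P0=M P1=I  mem[L0]=2
7. P0: store L2 := 42  bus=[BusRdX]  L2: P0=M P1=I  mem[L2]=90
8. P1: store L2 := 74  bus=[BusRdX,Flush]  L2: P0=I P1=M  mem[L2]=42
9. P0: store L4 := 26  bus=[-]  L4: P0=M P1=I  mem[L4]=70
10. P1: store L0 := 29  bus=[BusRdX,Flush]  L0: P0=I P1=M  mem[L0]=94
11. P0: load  L3  bus=[-]  L3: P0=M P1=I  mem[L3]=30
12. P1: load  L0  bus=[-]  L0: P0=I P1=M  mem[L0]=94
13. P1: store L4 := 80  bus=[BusRdX,Flush]  L4: P0=I P1=M  mem[L4]=26
14. P1: load  L4  bus=[-]  L4: P0=I P1=M  mem[L4]=26
15. P1: load  L2  bus=[-]  L2: P0=I P1=M  mem[L2]=42
16. P0: load  L1  bus=[BusRd]  L1: P0=E P1=I  mem[L1]=30
17. P1: load  L3  bus=[BusRd,Flush]  L3: P0=S P1=S  mem[L3]=65
18. P1: store L4 := 57  bus=[-]  L4: P0=I P1=M  mem[L4]=26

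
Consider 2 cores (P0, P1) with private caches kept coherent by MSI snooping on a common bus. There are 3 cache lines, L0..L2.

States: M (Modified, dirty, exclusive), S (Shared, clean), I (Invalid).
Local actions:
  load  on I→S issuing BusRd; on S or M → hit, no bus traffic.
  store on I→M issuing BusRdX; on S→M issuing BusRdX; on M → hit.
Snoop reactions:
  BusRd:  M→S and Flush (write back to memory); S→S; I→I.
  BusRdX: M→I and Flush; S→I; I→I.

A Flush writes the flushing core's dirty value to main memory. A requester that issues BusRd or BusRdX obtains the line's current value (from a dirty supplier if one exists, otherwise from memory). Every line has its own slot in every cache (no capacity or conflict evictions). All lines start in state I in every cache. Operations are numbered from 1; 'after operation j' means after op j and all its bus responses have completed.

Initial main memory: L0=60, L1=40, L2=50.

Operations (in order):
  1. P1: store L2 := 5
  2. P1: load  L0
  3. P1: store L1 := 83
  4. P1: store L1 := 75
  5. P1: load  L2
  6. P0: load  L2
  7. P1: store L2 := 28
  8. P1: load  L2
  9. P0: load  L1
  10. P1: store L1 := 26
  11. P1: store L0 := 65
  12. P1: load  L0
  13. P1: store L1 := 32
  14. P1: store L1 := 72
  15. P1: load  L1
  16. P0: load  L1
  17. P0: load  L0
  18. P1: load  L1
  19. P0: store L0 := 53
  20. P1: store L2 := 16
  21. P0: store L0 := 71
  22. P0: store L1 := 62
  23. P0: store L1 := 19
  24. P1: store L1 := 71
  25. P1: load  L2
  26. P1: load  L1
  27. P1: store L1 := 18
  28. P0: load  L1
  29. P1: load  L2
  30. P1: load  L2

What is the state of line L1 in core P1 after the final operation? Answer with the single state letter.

step 1: P1: store L2 := 5  ⟶  IM  (L2)  txn=BusRdX  M[L2]=50
step 2: P1: load  L0  ⟶  IS  (L0)  txn=BusRd  M[L0]=60
step 3: P1: store L1 := 83  ⟶  IM  (L1)  txn=BusRdX  M[L1]=40
step 4: P1: store L1 := 75  ⟶  IM  (L1)  txn=∅  M[L1]=40
step 5: P1: load  L2  ⟶  IM  (L2)  txn=∅  M[L2]=50
step 6: P0: load  L2  ⟶  SS  (L2)  txn=BusRd+Flush  M[L2]=5
step 7: P1: store L2 := 28  ⟶  IM  (L2)  txn=BusRdX  M[L2]=5
step 8: P1: load  L2  ⟶  IM  (L2)  txn=∅  M[L2]=5
step 9: P0: load  L1  ⟶  SS  (L1)  txn=BusRd+Flush  M[L1]=75
step 10: P1: store L1 := 26  ⟶  IM  (L1)  txn=BusRdX  M[L1]=75
step 11: P1: store L0 := 65  ⟶  IM  (L0)  txn=BusRdX  M[L0]=60
step 12: P1: load  L0  ⟶  IM  (L0)  txn=∅  M[L0]=60
step 13: P1: store L1 := 32  ⟶  IM  (L1)  txn=∅  M[L1]=75
step 14: P1: store L1 := 72  ⟶  IM  (L1)  txn=∅  M[L1]=75
step 15: P1: load  L1  ⟶  IM  (L1)  txn=∅  M[L1]=75
step 16: P0: load  L1  ⟶  SS  (L1)  txn=BusRd+Flush  M[L1]=72
step 17: P0: load  L0  ⟶  SS  (L0)  txn=BusRd+Flush  M[L0]=65
step 18: P1: load  L1  ⟶  SS  (L1)  txn=∅  M[L1]=72
step 19: P0: store L0 := 53  ⟶  MI  (L0)  txn=BusRdX  M[L0]=65
step 20: P1: store L2 := 16  ⟶  IM  (L2)  txn=∅  M[L2]=5
step 21: P0: store L0 := 71  ⟶  MI  (L0)  txn=∅  M[L0]=65
step 22: P0: store L1 := 62  ⟶  MI  (L1)  txn=BusRdX  M[L1]=72
step 23: P0: store L1 := 19  ⟶  MI  (L1)  txn=∅  M[L1]=72
step 24: P1: store L1 := 71  ⟶  IM  (L1)  txn=BusRdX+Flush  M[L1]=19
step 25: P1: load  L2  ⟶  IM  (L2)  txn=∅  M[L2]=5
step 26: P1: load  L1  ⟶  IM  (L1)  txn=∅  M[L1]=19
step 27: P1: store L1 := 18  ⟶  IM  (L1)  txn=∅  M[L1]=19
step 28: P0: load  L1  ⟶  SS  (L1)  txn=BusRd+Flush  M[L1]=18
step 29: P1: load  L2  ⟶  IM  (L2)  txn=∅  M[L2]=5
step 30: P1: load  L2  ⟶  IM  (L2)  txn=∅  M[L2]=5

state = S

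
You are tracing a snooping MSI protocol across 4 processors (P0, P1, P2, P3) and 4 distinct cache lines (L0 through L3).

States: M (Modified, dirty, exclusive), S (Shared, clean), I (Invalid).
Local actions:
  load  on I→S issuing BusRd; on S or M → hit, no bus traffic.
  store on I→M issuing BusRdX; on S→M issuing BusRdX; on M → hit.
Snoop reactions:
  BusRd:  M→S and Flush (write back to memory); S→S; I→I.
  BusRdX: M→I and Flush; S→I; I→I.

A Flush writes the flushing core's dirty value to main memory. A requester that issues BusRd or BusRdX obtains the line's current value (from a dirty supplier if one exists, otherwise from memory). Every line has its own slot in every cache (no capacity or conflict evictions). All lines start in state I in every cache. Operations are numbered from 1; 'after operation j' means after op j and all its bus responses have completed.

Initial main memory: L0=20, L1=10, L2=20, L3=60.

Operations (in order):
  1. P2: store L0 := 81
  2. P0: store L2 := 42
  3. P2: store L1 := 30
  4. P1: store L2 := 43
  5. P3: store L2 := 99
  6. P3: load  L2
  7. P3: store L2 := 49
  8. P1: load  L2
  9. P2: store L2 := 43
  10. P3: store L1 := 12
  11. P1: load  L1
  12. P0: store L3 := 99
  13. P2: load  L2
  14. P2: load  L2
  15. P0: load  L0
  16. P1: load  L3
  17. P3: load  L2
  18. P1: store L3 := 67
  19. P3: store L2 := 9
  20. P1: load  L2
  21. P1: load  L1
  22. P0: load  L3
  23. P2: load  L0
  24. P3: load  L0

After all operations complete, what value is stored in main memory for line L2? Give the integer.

memory[L2] = 9

  op1 P2: store L0 := 81 → I/I/M/I on L0; bus BusRdX; mem=20
  op2 P0: store L2 := 42 → M/I/I/I on L2; bus BusRdX; mem=20
  op3 P2: store L1 := 30 → I/I/M/I on L1; bus BusRdX; mem=10
  op4 P1: store L2 := 43 → I/M/I/I on L2; bus BusRdX Flush; mem=42
  op5 P3: store L2 := 99 → I/I/I/M on L2; bus BusRdX Flush; mem=43
  op6 P3: load  L2 → I/I/I/M on L2; bus (none); mem=43
  op7 P3: store L2 := 49 → I/I/I/M on L2; bus (none); mem=43
  op8 P1: load  L2 → I/S/I/S on L2; bus BusRd Flush; mem=49
  op9 P2: store L2 := 43 → I/I/M/I on L2; bus BusRdX; mem=49
  op10 P3: store L1 := 12 → I/I/I/M on L1; bus BusRdX Flush; mem=30
  op11 P1: load  L1 → I/S/I/S on L1; bus BusRd Flush; mem=12
  op12 P0: store L3 := 99 → M/I/I/I on L3; bus BusRdX; mem=60
  op13 P2: load  L2 → I/I/M/I on L2; bus (none); mem=49
  op14 P2: load  L2 → I/I/M/I on L2; bus (none); mem=49
  op15 P0: load  L0 → S/I/S/I on L0; bus BusRd Flush; mem=81
  op16 P1: load  L3 → S/S/I/I on L3; bus BusRd Flush; mem=99
  op17 P3: load  L2 → I/I/S/S on L2; bus BusRd Flush; mem=43
  op18 P1: store L3 := 67 → I/M/I/I on L3; bus BusRdX; mem=99
  op19 P3: store L2 := 9 → I/I/I/M on L2; bus BusRdX; mem=43
  op20 P1: load  L2 → I/S/I/S on L2; bus BusRd Flush; mem=9
  op21 P1: load  L1 → I/S/I/S on L1; bus (none); mem=12
  op22 P0: load  L3 → S/S/I/I on L3; bus BusRd Flush; mem=67
  op23 P2: load  L0 → S/I/S/I on L0; bus (none); mem=81
  op24 P3: load  L0 → S/I/S/S on L0; bus BusRd; mem=81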